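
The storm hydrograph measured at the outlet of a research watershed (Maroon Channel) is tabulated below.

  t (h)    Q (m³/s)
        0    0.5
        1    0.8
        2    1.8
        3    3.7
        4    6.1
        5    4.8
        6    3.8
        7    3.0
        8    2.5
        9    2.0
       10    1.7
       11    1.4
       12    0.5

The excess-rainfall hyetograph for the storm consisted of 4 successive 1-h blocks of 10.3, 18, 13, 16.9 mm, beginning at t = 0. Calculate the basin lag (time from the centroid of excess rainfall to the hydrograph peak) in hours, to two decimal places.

Centroid of excess rainfall: t_c = Σ P_i·t̄_i / ΣP_i = 2.1271 h (block centres at 0.5, 1.5, 2.5, 3.5 h).
Hydrograph peak occurs at t = 4 h, so basin lag t_L = 4 − 2.1271 = 1.87 h.

t_L ≈ 1.87 h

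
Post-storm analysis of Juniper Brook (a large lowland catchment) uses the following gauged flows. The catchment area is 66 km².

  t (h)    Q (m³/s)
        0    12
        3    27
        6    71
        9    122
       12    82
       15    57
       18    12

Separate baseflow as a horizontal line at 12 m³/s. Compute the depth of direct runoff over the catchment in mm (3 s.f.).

Direct runoff: 0.0, 15.0, 59.0, 110.0, 70.0, 45.0, 0.0 m³/s; ΣQ_DR = 299.0 m³/s.
V = ΣQ_DR · Δt = 299.0 × 10800 s = 3.229 × 10^6 m³.
Over A = 66 km², depth = V / A = 48.9 mm.

d ≈ 48.9 mm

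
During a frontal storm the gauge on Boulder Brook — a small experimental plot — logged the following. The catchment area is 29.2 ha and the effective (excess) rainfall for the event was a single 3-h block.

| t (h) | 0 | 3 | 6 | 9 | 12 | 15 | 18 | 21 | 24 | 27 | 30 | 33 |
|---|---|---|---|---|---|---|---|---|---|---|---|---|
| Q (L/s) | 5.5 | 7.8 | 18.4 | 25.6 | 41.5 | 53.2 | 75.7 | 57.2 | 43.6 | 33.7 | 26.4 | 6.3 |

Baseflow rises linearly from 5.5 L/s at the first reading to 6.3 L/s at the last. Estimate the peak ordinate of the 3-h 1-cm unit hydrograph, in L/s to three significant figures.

U_p ≈ 58.2 L/s

Direct runoff: 0.00, 2.23, 12.75, 19.88, 35.71, 47.34, 69.76, 51.19, 37.52, 27.55, 20.17, 0.00 L/s; ΣQ_DR = 324.1 L/s, peak = 69.76 L/s.
Runoff depth d = ΣQ_DR·Δt / A = 324.1 × 10800 / (29.2 ha) = 11.99 mm.
The 1-cm UH is the DRH scaled by (10 mm)/d, so U_p = 69.76 × 10/11.99 = 58.2 L/s.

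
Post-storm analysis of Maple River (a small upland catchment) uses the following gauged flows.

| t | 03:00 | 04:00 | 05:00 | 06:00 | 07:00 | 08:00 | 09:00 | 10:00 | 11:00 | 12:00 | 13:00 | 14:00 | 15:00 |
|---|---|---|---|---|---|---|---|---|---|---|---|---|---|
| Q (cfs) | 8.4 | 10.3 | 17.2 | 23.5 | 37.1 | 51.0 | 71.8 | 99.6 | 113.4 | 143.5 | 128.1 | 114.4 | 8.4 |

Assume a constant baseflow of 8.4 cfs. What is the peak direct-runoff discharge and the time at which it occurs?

Subtracting baseflow gives direct-runoff ordinates: 0.0, 1.9, 8.8, 15.1, 28.7, 42.6, 63.4, 91.2, 105.0, 135.1, 119.7, 106.0, 0.0 cfs.
The maximum is 135.1 cfs, occurring at the reading for t = 12:00.

Q_p = 135.1 cfs at t = 12:00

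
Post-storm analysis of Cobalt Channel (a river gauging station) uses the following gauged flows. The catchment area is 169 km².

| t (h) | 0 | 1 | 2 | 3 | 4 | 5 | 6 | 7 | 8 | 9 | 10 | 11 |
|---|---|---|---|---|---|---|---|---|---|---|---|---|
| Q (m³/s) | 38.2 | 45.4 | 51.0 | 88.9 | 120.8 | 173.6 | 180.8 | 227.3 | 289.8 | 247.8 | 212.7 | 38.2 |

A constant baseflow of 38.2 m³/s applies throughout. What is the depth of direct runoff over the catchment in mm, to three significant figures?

Direct runoff: 0.0, 7.2, 12.8, 50.7, 82.6, 135.4, 142.6, 189.1, 251.6, 209.6, 174.5, 0.0 m³/s; ΣQ_DR = 1256 m³/s.
V = ΣQ_DR · Δt = 1256 × 3600 s = 4.522 × 10^6 m³.
Over A = 169 km², depth = V / A = 26.8 mm.

d ≈ 26.8 mm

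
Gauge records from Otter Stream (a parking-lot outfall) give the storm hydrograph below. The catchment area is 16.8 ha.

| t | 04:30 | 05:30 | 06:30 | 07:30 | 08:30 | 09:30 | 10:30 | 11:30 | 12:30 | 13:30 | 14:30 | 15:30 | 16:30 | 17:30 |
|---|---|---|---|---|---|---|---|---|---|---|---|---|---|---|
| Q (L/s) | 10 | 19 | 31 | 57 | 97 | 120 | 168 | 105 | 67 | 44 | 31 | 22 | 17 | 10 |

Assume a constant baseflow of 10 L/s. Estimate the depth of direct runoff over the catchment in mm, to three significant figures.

d ≈ 14.1 mm

Direct runoff: 0.0, 9.0, 21.0, 47.0, 87.0, 110.0, 158.0, 95.0, 57.0, 34.0, 21.0, 12.0, 7.0, 0.0 L/s; ΣQ_DR = 658.0 L/s.
V = ΣQ_DR · Δt = 658.0 × 3600 s = 2.369 × 10^6 L.
Over A = 16.8 ha, depth = V / A = 14.1 mm.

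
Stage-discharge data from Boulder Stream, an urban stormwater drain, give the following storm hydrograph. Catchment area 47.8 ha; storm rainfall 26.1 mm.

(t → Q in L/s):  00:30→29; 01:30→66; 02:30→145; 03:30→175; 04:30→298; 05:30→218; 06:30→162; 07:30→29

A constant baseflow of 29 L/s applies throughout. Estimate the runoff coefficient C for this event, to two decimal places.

ΣQ_DR = 890.0 L/s; V = ΣQ_DR·Δt = 3.204 × 10^6 L.
Runoff depth d = V / A = 6.703 mm.
C = d / P = 6.703 / 26.1 = 0.26.

C ≈ 0.26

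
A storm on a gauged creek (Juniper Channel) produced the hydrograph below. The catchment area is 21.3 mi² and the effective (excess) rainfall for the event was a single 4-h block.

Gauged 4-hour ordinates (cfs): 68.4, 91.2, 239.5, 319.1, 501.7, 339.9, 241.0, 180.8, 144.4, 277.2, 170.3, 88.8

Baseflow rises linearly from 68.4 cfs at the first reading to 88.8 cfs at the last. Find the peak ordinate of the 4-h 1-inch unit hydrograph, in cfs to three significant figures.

U_p ≈ 851 cfs

Direct runoff: 0.00, 20.95, 167.39, 245.14, 425.88, 262.23, 161.47, 99.42, 61.16, 192.11, 83.35, 0.00 cfs; ΣQ_DR = 1719 cfs, peak = 425.88 cfs.
Runoff depth d = ΣQ_DR·Δt / A = 1719 × 14400 / (21.3 mi²) = 0.5003 in.
The 1-inch UH is the DRH scaled by (1 in)/d, so U_p = 425.88 × 1/0.5003 = 851 cfs.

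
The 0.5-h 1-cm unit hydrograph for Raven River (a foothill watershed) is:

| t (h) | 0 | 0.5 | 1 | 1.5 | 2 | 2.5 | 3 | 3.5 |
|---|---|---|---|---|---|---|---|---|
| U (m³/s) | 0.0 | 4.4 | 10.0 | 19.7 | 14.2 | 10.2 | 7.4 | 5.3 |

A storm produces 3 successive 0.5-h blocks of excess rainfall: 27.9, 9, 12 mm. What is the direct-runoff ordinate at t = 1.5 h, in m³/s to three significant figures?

Q ≈ 69.2 m³/s

By discrete convolution, Q_j = Σ (P_i / 10 mm) · U_{j−i}.
At t = 1.5 h (j=3): Q = (27.9/10)·19.7 + (9/10)·10.0 + (12/10)·4.4 = 69.2 m³/s.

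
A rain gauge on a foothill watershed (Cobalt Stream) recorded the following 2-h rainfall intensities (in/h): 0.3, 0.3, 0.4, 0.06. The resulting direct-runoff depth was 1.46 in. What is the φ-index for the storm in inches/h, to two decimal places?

Only the 3 blocks with intensity above φ contribute runoff: 0.3, 0.3, 0.4 in/h.
Σ(I−φ)·Δt = d  ⇒  (0.3+0.3+0.4 − 3φ)·2 = 1.46
φ = (1.000 − 1.46/2) / 3 = 0.09 in/h.

φ ≈ 0.09 in/h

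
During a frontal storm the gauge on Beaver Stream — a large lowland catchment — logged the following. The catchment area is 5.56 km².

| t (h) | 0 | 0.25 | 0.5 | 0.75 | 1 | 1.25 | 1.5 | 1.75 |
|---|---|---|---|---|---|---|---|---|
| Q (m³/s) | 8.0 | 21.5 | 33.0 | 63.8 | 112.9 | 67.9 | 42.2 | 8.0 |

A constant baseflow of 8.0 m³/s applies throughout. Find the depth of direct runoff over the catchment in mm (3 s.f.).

Direct runoff: 0.0, 13.5, 25.0, 55.8, 104.9, 59.9, 34.2, 0.0 m³/s; ΣQ_DR = 293.3 m³/s.
V = ΣQ_DR · Δt = 293.3 × 900 s = 2.640 × 10^5 m³.
Over A = 5.56 km², depth = V / A = 47.5 mm.

d ≈ 47.5 mm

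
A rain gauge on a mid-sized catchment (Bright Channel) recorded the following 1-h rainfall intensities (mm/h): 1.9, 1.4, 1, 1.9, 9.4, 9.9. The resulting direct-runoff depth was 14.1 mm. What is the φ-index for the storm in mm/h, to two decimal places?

Only the 2 blocks with intensity above φ contribute runoff: 9.4, 9.9 mm/h.
Σ(I−φ)·Δt = d  ⇒  (9.4+9.9 − 2φ)·1 = 14.1
φ = (19.30 − 14.1/1) / 2 = 2.60 mm/h.

φ ≈ 2.60 mm/h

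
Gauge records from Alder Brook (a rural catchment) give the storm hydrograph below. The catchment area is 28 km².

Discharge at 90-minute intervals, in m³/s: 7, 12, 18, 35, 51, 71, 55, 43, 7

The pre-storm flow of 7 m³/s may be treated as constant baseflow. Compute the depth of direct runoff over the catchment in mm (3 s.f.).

d ≈ 45.5 mm

Direct runoff: 0.0, 5.0, 11.0, 28.0, 44.0, 64.0, 48.0, 36.0, 0.0 m³/s; ΣQ_DR = 236.0 m³/s.
V = ΣQ_DR · Δt = 236.0 × 5400 s = 1.274 × 10^6 m³.
Over A = 28 km², depth = V / A = 45.5 mm.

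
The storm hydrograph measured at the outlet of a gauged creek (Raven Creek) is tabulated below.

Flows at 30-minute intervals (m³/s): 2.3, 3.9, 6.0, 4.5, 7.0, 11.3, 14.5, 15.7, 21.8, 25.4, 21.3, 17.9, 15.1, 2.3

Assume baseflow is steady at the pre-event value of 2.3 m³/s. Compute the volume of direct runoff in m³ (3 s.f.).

V ≈ 2.46 × 10^5 m³

Direct-runoff ordinates (Q − Q_b): 0.0, 1.6, 3.7, 2.2, 4.7, 9.0, 12.2, 13.4, 19.5, 23.1, 19.0, 15.6, 12.8, 0.0 m³/s.
ΣQ_DR = 136.8 m³/s.
With Δt = 0.5 h = 1800 s, V = ΣQ_DR · Δt = 136.8 × 1800 = 2.46 × 10^5 m³.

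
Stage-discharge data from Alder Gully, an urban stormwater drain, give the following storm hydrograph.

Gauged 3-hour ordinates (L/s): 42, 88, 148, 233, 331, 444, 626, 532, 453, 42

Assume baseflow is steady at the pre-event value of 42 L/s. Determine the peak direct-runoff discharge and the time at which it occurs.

Subtracting baseflow gives direct-runoff ordinates: 0.0, 46.0, 106.0, 191.0, 289.0, 402.0, 584.0, 490.0, 411.0, 0.0 L/s.
The maximum is 584.0 L/s, occurring at the reading for t = 18 h.

Q_p = 584.0 L/s at t = 18 h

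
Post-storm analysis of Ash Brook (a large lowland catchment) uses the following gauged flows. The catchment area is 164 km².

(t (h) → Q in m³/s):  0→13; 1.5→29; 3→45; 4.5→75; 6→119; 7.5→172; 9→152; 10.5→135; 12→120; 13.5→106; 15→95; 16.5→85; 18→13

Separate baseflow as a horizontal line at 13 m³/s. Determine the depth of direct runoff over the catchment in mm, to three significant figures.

Direct runoff: 0.0, 16.0, 32.0, 62.0, 106.0, 159.0, 139.0, 122.0, 107.0, 93.0, 82.0, 72.0, 0.0 m³/s; ΣQ_DR = 990.0 m³/s.
V = ΣQ_DR · Δt = 990.0 × 5400 s = 5.346 × 10^6 m³.
Over A = 164 km², depth = V / A = 32.6 mm.

d ≈ 32.6 mm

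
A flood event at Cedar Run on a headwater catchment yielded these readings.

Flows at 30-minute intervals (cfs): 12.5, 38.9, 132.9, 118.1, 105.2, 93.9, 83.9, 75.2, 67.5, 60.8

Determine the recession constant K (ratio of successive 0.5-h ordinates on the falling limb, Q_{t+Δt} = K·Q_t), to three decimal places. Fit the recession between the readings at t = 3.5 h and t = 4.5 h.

Using the recession-limb readings at t = 3.5 h and t = 4.5 h: Q falls from 75.2 to 60.8 cfs over 2 intervals.
K = (Q₂/Q₁)^(1/2) = (60.8/75.2)^(1/2) = 0.899.

K ≈ 0.899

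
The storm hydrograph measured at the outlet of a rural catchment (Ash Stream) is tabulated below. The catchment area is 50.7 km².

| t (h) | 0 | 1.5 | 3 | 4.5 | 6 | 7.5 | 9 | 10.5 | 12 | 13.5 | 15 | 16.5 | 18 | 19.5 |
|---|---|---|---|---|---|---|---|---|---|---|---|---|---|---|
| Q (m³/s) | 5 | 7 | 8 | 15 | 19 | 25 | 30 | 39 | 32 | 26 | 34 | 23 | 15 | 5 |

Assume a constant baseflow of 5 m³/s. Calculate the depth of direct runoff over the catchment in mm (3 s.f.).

d ≈ 22.7 mm

Direct runoff: 0.0, 2.0, 3.0, 10.0, 14.0, 20.0, 25.0, 34.0, 27.0, 21.0, 29.0, 18.0, 10.0, 0.0 m³/s; ΣQ_DR = 213.0 m³/s.
V = ΣQ_DR · Δt = 213.0 × 5400 s = 1.150 × 10^6 m³.
Over A = 50.7 km², depth = V / A = 22.7 mm.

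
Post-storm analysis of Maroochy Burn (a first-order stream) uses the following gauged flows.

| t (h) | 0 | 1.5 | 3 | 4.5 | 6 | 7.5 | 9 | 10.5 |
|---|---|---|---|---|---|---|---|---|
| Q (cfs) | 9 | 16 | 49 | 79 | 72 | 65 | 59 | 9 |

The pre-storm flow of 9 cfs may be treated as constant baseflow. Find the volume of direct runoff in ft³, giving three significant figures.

V ≈ 1.54 × 10^6 ft³

Direct-runoff ordinates (Q − Q_b): 0.0, 7.0, 40.0, 70.0, 63.0, 56.0, 50.0, 0.0 cfs.
ΣQ_DR = 286.0 cfs.
With Δt = 1.5 h = 5400 s, V = ΣQ_DR · Δt = 286.0 × 5400 = 1.54 × 10^6 ft³.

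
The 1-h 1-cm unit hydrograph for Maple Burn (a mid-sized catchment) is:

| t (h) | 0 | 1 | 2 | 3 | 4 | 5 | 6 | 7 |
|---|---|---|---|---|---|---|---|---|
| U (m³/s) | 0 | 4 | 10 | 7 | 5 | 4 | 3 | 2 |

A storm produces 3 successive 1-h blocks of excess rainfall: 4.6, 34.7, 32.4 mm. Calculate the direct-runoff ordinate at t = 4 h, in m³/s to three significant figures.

By discrete convolution, Q_j = Σ (P_i / 10 mm) · U_{j−i}.
At t = 4 h (j=4): Q = (4.6/10)·5 + (34.7/10)·7 + (32.4/10)·10 = 59.0 m³/s.

Q ≈ 59.0 m³/s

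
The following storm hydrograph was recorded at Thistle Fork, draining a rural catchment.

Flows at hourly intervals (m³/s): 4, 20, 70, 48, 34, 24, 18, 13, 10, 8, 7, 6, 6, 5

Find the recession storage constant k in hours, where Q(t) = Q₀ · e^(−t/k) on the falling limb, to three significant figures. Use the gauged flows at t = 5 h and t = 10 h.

On the falling limb, Q drops from 24 to 7 m³/s between t = 5 h and t = 10 h (Δt = 5 h).
k = −Δt / ln(Q₂/Q₁) = −5 / ln(7/24) = 4.06 h.

k ≈ 4.06 h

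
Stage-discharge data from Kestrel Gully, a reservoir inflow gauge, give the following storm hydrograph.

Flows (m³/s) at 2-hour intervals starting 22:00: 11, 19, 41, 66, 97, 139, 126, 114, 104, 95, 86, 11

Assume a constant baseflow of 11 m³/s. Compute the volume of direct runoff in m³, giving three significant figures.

V ≈ 5.59 × 10^6 m³

Direct-runoff ordinates (Q − Q_b): 0.0, 8.0, 30.0, 55.0, 86.0, 128.0, 115.0, 103.0, 93.0, 84.0, 75.0, 0.0 m³/s.
ΣQ_DR = 777.0 m³/s.
With Δt = 2 h = 7200 s, V = ΣQ_DR · Δt = 777.0 × 7200 = 5.59 × 10^6 m³.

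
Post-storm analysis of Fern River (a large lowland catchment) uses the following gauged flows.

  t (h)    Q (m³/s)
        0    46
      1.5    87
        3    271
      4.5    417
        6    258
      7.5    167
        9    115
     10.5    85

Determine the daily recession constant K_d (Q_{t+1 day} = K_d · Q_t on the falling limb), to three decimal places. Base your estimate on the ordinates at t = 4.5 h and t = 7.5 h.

K_d ≈ 0.001

Between t = 4.5 h and t = 7.5 h the flow falls from 417 to 167 m³/s over 2×1.5 h = 3 h.
Per-interval ratio K = (167/417)^(1/2) = 0.6328; K_d = K^(24/1.5) = 0.001.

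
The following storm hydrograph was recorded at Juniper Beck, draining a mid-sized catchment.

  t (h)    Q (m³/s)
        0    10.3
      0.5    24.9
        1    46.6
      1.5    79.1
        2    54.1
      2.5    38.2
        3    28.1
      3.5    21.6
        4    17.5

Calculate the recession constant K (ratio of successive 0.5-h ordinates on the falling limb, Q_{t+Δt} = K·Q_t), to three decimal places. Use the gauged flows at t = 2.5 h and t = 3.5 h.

K ≈ 0.752

Using the recession-limb readings at t = 2.5 h and t = 3.5 h: Q falls from 38.2 to 21.6 m³/s over 2 intervals.
K = (Q₂/Q₁)^(1/2) = (21.6/38.2)^(1/2) = 0.752.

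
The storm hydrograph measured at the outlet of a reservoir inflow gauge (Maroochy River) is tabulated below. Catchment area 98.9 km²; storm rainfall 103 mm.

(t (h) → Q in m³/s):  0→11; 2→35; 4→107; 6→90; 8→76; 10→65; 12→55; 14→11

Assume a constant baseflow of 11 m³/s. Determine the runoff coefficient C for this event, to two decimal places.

ΣQ_DR = 362.0 m³/s; V = ΣQ_DR·Δt = 2.606 × 10^6 m³.
Runoff depth d = V / A = 26.35 mm.
C = d / P = 26.35 / 103 = 0.26.

C ≈ 0.26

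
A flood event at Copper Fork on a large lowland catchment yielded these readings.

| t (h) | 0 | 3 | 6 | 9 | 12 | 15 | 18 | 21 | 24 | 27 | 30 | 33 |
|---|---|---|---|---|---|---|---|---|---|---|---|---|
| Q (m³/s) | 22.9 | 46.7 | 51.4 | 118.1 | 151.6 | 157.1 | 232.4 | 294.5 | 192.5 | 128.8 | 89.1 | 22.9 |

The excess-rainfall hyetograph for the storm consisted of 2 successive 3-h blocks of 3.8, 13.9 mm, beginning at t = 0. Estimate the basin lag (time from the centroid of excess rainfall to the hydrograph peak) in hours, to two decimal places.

Centroid of excess rainfall: t_c = Σ P_i·t̄_i / ΣP_i = 3.8559 h (block centres at 1.5, 4.5 h).
Hydrograph peak occurs at t = 21 h, so basin lag t_L = 21 − 3.8559 = 17.14 h.

t_L ≈ 17.14 h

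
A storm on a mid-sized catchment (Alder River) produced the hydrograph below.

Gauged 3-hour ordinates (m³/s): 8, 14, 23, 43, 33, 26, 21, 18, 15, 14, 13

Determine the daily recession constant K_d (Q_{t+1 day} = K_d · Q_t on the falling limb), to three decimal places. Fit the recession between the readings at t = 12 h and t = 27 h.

K_d ≈ 0.254

Between t = 12 h and t = 27 h the flow falls from 33 to 14 m³/s over 5×3 h = 15 h.
Per-interval ratio K = (14/33)^(1/5) = 0.8424; K_d = K^(24/3) = 0.254.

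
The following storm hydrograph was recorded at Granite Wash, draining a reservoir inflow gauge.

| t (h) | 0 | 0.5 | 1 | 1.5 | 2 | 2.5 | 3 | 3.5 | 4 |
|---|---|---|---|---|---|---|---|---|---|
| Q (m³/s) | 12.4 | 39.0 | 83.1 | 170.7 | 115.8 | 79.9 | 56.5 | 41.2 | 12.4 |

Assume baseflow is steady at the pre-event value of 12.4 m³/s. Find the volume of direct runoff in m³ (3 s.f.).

Direct-runoff ordinates (Q − Q_b): 0.0, 26.6, 70.7, 158.3, 103.4, 67.5, 44.1, 28.8, 0.0 m³/s.
ΣQ_DR = 499.4 m³/s.
With Δt = 0.5 h = 1800 s, V = ΣQ_DR · Δt = 499.4 × 1800 = 8.99 × 10^5 m³.

V ≈ 8.99 × 10^5 m³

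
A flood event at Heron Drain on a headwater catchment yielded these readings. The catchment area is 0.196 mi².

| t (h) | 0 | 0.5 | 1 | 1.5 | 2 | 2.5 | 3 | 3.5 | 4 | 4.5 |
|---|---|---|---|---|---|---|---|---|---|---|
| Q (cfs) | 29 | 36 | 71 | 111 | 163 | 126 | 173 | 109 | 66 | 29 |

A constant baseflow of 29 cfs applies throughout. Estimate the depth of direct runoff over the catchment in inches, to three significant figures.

d ≈ 2.46 in

Direct runoff: 0.0, 7.0, 42.0, 82.0, 134.0, 97.0, 144.0, 80.0, 37.0, 0.0 cfs; ΣQ_DR = 623.0 cfs.
V = ΣQ_DR · Δt = 623.0 × 1800 s = 1.121 × 10^6 ft³.
Over A = 0.196 mi², depth = V / A = 2.46 in.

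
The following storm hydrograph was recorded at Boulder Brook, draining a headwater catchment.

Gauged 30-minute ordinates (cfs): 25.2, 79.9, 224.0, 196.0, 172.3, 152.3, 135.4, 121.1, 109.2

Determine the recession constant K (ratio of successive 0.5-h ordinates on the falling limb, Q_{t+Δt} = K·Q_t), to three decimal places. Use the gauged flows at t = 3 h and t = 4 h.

Using the recession-limb readings at t = 3 h and t = 4 h: Q falls from 135.4 to 109.2 cfs over 2 intervals.
K = (Q₂/Q₁)^(1/2) = (109.2/135.4)^(1/2) = 0.898.

K ≈ 0.898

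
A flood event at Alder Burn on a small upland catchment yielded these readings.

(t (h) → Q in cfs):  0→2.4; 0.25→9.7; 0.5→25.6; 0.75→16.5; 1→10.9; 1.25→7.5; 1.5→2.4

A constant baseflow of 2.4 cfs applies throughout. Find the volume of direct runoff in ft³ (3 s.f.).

Direct-runoff ordinates (Q − Q_b): 0.0, 7.3, 23.2, 14.1, 8.5, 5.1, 0.0 cfs.
ΣQ_DR = 58.20 cfs.
With Δt = 0.25 h = 900 s, V = ΣQ_DR · Δt = 58.20 × 900 = 52400 ft³.

V ≈ 52400 ft³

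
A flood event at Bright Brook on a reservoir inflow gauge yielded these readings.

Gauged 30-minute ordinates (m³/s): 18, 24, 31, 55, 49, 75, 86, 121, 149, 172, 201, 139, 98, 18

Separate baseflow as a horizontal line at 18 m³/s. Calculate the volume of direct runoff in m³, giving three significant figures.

V ≈ 1.77 × 10^6 m³

Direct-runoff ordinates (Q − Q_b): 0.0, 6.0, 13.0, 37.0, 31.0, 57.0, 68.0, 103.0, 131.0, 154.0, 183.0, 121.0, 80.0, 0.0 m³/s.
ΣQ_DR = 984.0 m³/s.
With Δt = 0.5 h = 1800 s, V = ΣQ_DR · Δt = 984.0 × 1800 = 1.77 × 10^6 m³.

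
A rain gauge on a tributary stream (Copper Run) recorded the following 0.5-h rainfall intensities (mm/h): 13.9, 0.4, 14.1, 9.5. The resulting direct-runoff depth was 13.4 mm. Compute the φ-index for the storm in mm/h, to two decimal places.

Only the 3 blocks with intensity above φ contribute runoff: 13.9, 14.1, 9.5 mm/h.
Σ(I−φ)·Δt = d  ⇒  (13.9+14.1+9.5 − 3φ)·0.5 = 13.4
φ = (37.50 − 13.4/0.5) / 3 = 3.57 mm/h.

φ ≈ 3.57 mm/h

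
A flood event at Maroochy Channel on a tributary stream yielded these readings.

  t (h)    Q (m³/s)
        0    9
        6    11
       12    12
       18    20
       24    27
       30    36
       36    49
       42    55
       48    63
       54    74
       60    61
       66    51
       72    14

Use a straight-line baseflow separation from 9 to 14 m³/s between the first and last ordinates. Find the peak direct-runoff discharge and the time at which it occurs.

Subtracting baseflow gives direct-runoff ordinates: 0.00, 1.58, 2.17, 9.75, 16.33, 24.92, 37.50, 43.08, 50.67, 61.25, 47.83, 37.42, 0.00 m³/s.
The maximum is 61.25 m³/s, occurring at the reading for t = 54 h.

Q_p = 61.25 m³/s at t = 54 h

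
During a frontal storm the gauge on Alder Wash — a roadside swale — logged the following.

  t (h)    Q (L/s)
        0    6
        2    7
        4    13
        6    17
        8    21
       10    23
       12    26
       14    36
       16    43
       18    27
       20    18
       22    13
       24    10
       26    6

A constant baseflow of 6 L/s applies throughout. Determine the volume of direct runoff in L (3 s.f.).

V ≈ 1.31 × 10^6 L

Direct-runoff ordinates (Q − Q_b): 0.0, 1.0, 7.0, 11.0, 15.0, 17.0, 20.0, 30.0, 37.0, 21.0, 12.0, 7.0, 4.0, 0.0 L/s.
ΣQ_DR = 182.0 L/s.
With Δt = 2 h = 7200 s, V = ΣQ_DR · Δt = 182.0 × 7200 = 1.31 × 10^6 L.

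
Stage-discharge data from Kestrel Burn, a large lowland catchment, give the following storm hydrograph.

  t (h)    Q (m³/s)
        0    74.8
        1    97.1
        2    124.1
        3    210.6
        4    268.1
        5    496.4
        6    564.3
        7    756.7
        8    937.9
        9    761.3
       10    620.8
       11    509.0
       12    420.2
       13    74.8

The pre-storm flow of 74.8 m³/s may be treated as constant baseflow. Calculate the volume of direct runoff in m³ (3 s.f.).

Direct-runoff ordinates (Q − Q_b): 0.0, 22.3, 49.3, 135.8, 193.3, 421.6, 489.5, 681.9, 863.1, 686.5, 546.0, 434.2, 345.4, 0.0 m³/s.
ΣQ_DR = 4869 m³/s.
With Δt = 1 h = 3600 s, V = ΣQ_DR · Δt = 4869 × 3600 = 1.75 × 10^7 m³.

V ≈ 1.75 × 10^7 m³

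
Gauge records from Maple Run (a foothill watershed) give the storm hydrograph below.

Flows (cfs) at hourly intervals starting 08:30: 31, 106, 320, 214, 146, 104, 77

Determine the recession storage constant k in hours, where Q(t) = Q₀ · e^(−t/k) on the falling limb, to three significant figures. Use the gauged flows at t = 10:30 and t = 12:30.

k ≈ 2.55 h

On the falling limb, Q drops from 320 to 146 cfs between t = 10:30 and t = 12:30 (Δt = 2 h).
k = −Δt / ln(Q₂/Q₁) = −2 / ln(146/320) = 2.55 h.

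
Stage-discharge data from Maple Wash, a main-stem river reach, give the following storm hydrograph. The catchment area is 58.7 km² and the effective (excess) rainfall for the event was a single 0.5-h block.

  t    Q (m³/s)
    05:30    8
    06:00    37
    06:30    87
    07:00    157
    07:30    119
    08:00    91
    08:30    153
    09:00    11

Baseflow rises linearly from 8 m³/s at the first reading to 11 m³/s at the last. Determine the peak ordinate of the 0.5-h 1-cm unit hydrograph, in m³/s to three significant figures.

U_p ≈ 82.1 m³/s

Direct runoff: 0.00, 28.57, 78.14, 147.71, 109.29, 80.86, 142.43, 0.00 m³/s; ΣQ_DR = 587.0 m³/s, peak = 147.71 m³/s.
Runoff depth d = ΣQ_DR·Δt / A = 587.0 × 1800 / (58.7 km²) = 18.00 mm.
The 1-cm UH is the DRH scaled by (10 mm)/d, so U_p = 147.71 × 10/18.00 = 82.1 m³/s.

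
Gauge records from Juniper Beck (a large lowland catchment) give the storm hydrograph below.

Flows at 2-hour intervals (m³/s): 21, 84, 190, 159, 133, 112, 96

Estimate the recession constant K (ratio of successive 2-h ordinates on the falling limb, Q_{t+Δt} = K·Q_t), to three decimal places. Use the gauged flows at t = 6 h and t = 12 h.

Using the recession-limb readings at t = 6 h and t = 12 h: Q falls from 159 to 96 m³/s over 3 intervals.
K = (Q₂/Q₁)^(1/3) = (96/159)^(1/3) = 0.845.

K ≈ 0.845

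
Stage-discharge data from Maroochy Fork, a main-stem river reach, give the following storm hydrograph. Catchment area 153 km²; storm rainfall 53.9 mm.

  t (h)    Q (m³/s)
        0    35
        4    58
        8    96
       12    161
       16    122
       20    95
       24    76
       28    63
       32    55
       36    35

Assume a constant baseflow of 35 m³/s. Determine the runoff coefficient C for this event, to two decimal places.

ΣQ_DR = 446.0 m³/s; V = ΣQ_DR·Δt = 6.422 × 10^6 m³.
Runoff depth d = V / A = 41.98 mm.
C = d / P = 41.98 / 53.9 = 0.78.

C ≈ 0.78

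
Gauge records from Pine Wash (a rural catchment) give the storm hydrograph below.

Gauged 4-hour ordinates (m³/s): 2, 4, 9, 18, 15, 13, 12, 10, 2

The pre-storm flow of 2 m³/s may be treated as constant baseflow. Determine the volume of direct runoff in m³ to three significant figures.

V ≈ 9.65 × 10^5 m³

Direct-runoff ordinates (Q − Q_b): 0.0, 2.0, 7.0, 16.0, 13.0, 11.0, 10.0, 8.0, 0.0 m³/s.
ΣQ_DR = 67.00 m³/s.
With Δt = 4 h = 14400 s, V = ΣQ_DR · Δt = 67.00 × 14400 = 9.65 × 10^5 m³.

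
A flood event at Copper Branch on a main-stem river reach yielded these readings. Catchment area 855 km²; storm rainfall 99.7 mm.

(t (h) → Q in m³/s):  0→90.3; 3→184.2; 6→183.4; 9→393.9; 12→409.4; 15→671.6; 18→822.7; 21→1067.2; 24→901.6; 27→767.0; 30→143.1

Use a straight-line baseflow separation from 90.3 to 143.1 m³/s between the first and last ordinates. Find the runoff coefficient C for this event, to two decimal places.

C ≈ 0.55

ΣQ_DR = 4351 m³/s; V = ΣQ_DR·Δt = 4.699 × 10^7 m³.
Runoff depth d = V / A = 54.96 mm.
C = d / P = 54.96 / 99.7 = 0.55.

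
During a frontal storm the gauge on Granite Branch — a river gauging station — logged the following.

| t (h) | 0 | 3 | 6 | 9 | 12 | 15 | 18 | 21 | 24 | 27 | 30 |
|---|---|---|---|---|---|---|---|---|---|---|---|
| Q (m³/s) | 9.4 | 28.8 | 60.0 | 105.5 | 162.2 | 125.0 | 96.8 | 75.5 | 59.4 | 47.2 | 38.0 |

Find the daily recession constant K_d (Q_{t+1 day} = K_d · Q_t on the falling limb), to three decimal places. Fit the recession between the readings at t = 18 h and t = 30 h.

Between t = 18 h and t = 30 h the flow falls from 96.8 to 38.0 m³/s over 4×3 h = 12 h.
Per-interval ratio K = (38.0/96.8)^(1/4) = 0.7915; K_d = K^(24/3) = 0.154.

K_d ≈ 0.154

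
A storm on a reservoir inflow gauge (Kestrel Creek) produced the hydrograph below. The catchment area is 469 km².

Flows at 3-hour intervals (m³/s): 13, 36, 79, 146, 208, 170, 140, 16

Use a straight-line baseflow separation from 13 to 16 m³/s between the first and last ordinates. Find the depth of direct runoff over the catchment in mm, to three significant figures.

d ≈ 15.9 mm

Direct runoff: 0.00, 22.57, 65.14, 131.71, 193.29, 154.86, 124.43, 0.00 m³/s; ΣQ_DR = 692.0 m³/s.
V = ΣQ_DR · Δt = 692.0 × 10800 s = 7.474 × 10^6 m³.
Over A = 469 km², depth = V / A = 15.9 mm.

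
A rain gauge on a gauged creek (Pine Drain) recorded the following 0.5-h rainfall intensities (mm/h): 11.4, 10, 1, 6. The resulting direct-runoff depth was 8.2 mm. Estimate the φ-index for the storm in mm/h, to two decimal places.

φ ≈ 3.67 mm/h

Only the 3 blocks with intensity above φ contribute runoff: 11.4, 10, 6 mm/h.
Σ(I−φ)·Δt = d  ⇒  (11.4+10+6 − 3φ)·0.5 = 8.2
φ = (27.40 − 8.2/0.5) / 3 = 3.67 mm/h.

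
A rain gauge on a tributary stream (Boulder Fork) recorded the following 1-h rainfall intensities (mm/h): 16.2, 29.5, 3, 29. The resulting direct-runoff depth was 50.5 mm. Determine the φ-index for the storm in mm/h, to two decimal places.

Only the 3 blocks with intensity above φ contribute runoff: 16.2, 29.5, 29 mm/h.
Σ(I−φ)·Δt = d  ⇒  (16.2+29.5+29 − 3φ)·1 = 50.5
φ = (74.70 − 50.5/1) / 3 = 8.07 mm/h.

φ ≈ 8.07 mm/h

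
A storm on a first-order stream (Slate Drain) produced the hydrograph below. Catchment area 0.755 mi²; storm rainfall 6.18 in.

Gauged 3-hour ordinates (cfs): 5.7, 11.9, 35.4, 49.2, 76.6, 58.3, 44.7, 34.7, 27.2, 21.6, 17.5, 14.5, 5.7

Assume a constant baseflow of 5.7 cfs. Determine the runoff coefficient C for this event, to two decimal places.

ΣQ_DR = 328.9 cfs; V = ΣQ_DR·Δt = 3.552 × 10^6 ft³.
Runoff depth d = V / A = 2.025 in.
C = d / P = 2.025 / 6.18 = 0.33.

C ≈ 0.33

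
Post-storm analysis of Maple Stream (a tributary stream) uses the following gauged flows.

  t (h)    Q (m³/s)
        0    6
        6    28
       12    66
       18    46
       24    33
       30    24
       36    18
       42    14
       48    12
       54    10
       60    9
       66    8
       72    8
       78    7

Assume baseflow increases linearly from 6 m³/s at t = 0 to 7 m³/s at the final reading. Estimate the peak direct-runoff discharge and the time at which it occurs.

Q_p = 59.85 m³/s at t = 12 h

Subtracting baseflow gives direct-runoff ordinates: 0.00, 21.92, 59.85, 39.77, 26.69, 17.62, 11.54, 7.46, 5.38, 3.31, 2.23, 1.15, 1.08, 0.00 m³/s.
The maximum is 59.85 m³/s, occurring at the reading for t = 12 h.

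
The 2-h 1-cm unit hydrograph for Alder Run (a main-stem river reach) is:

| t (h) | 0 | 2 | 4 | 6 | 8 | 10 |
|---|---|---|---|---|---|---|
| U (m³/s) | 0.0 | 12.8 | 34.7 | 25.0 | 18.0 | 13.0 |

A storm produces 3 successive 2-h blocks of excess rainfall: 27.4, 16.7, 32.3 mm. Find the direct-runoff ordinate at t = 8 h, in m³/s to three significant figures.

By discrete convolution, Q_j = Σ (P_i / 10 mm) · U_{j−i}.
At t = 8 h (j=4): Q = (27.4/10)·18.0 + (16.7/10)·25.0 + (32.3/10)·34.7 = 203 m³/s.

Q ≈ 203 m³/s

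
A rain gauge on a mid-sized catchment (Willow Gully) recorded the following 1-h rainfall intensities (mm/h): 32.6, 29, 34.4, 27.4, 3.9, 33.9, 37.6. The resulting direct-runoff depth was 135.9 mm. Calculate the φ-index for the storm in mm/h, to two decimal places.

Only the 6 blocks with intensity above φ contribute runoff: 32.6, 29, 34.4, 27.4, 33.9, 37.6 mm/h.
Σ(I−φ)·Δt = d  ⇒  (32.6+29+34.4+27.4+33.9+37.6 − 6φ)·1 = 135.9
φ = (194.9 − 135.9/1) / 6 = 9.83 mm/h.

φ ≈ 9.83 mm/h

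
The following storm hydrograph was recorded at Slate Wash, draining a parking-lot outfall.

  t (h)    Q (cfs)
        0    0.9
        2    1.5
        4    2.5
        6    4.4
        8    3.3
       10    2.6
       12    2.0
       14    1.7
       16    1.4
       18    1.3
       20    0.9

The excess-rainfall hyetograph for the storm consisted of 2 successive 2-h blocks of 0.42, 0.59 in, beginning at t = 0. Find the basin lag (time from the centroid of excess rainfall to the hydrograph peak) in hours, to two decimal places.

Centroid of excess rainfall: t_c = Σ P_i·t̄_i / ΣP_i = 2.1683 h (block centres at 1, 3 h).
Hydrograph peak occurs at t = 6 h, so basin lag t_L = 6 − 2.1683 = 3.83 h.

t_L ≈ 3.83 h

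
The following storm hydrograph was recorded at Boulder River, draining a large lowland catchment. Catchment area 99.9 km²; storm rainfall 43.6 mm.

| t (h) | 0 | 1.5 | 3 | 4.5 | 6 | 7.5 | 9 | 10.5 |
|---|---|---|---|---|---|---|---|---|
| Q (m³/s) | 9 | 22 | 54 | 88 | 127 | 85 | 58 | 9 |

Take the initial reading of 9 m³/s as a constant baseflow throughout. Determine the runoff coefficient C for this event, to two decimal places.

C ≈ 0.47

ΣQ_DR = 380.0 m³/s; V = ΣQ_DR·Δt = 2.052 × 10^6 m³.
Runoff depth d = V / A = 20.54 mm.
C = d / P = 20.54 / 43.6 = 0.47.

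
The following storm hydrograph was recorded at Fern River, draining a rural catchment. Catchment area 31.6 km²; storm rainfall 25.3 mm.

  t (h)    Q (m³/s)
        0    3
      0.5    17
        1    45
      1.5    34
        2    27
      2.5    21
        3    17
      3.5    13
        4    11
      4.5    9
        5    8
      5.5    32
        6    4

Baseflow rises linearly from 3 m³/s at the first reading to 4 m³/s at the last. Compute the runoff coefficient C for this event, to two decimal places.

C ≈ 0.44

ΣQ_DR = 195.5 m³/s; V = ΣQ_DR·Δt = 3.519 × 10^5 m³.
Runoff depth d = V / A = 11.14 mm.
C = d / P = 11.14 / 25.3 = 0.44.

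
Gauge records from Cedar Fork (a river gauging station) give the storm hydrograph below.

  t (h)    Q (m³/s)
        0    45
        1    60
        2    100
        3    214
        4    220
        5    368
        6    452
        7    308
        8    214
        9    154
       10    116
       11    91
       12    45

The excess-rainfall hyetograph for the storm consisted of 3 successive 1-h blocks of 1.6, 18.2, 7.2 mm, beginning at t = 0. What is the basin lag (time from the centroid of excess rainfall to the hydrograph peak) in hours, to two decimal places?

t_L ≈ 4.29 h

Centroid of excess rainfall: t_c = Σ P_i·t̄_i / ΣP_i = 1.7074 h (block centres at 0.5, 1.5, 2.5 h).
Hydrograph peak occurs at t = 6 h, so basin lag t_L = 6 − 1.7074 = 4.29 h.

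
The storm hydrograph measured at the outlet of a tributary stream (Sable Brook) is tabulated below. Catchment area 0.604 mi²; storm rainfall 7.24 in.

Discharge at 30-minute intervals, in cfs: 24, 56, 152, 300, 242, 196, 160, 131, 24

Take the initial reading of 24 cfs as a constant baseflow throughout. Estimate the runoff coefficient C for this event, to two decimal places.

C ≈ 0.19

ΣQ_DR = 1069 cfs; V = ΣQ_DR·Δt = 1.924 × 10^6 ft³.
Runoff depth d = V / A = 1.371 in.
C = d / P = 1.371 / 7.24 = 0.19.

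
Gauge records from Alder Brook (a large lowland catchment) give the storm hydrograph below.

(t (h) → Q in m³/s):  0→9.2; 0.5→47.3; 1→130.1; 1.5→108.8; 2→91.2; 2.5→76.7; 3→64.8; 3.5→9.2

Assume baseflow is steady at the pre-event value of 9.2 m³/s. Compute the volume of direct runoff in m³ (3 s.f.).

Direct-runoff ordinates (Q − Q_b): 0.0, 38.1, 120.9, 99.6, 82.0, 67.5, 55.6, 0.0 m³/s.
ΣQ_DR = 463.7 m³/s.
With Δt = 0.5 h = 1800 s, V = ΣQ_DR · Δt = 463.7 × 1800 = 8.35 × 10^5 m³.

V ≈ 8.35 × 10^5 m³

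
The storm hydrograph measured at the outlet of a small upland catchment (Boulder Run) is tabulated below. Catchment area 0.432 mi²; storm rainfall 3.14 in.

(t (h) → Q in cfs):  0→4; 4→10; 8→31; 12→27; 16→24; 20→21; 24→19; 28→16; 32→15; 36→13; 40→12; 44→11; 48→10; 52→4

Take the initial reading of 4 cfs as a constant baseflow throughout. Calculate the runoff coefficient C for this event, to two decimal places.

C ≈ 0.74

ΣQ_DR = 161.0 cfs; V = ΣQ_DR·Δt = 2.318 × 10^6 ft³.
Runoff depth d = V / A = 2.310 in.
C = d / P = 2.310 / 3.14 = 0.74.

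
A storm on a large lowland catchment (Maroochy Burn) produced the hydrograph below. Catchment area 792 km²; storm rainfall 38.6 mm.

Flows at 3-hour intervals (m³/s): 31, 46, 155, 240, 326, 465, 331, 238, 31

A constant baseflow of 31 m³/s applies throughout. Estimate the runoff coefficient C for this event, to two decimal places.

ΣQ_DR = 1584 m³/s; V = ΣQ_DR·Δt = 1.711 × 10^7 m³.
Runoff depth d = V / A = 21.60 mm.
C = d / P = 21.60 / 38.6 = 0.56.

C ≈ 0.56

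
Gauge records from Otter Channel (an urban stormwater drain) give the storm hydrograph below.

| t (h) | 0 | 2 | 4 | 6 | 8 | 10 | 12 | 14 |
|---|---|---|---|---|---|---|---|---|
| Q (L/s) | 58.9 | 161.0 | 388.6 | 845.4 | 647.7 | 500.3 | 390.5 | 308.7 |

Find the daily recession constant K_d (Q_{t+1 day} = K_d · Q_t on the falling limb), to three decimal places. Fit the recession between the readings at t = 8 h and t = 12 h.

K_d ≈ 0.048

Between t = 8 h and t = 12 h the flow falls from 647.7 to 390.5 L/s over 2×2 h = 4 h.
Per-interval ratio K = (390.5/647.7)^(1/2) = 0.7765; K_d = K^(24/2) = 0.048.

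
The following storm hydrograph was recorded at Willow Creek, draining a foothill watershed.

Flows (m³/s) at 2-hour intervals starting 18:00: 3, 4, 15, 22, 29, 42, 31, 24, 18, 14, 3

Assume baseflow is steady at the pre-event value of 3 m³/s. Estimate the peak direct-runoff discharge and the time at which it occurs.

Q_p = 39.0 m³/s at t = 04:00

Subtracting baseflow gives direct-runoff ordinates: 0.0, 1.0, 12.0, 19.0, 26.0, 39.0, 28.0, 21.0, 15.0, 11.0, 0.0 m³/s.
The maximum is 39.0 m³/s, occurring at the reading for t = 04:00.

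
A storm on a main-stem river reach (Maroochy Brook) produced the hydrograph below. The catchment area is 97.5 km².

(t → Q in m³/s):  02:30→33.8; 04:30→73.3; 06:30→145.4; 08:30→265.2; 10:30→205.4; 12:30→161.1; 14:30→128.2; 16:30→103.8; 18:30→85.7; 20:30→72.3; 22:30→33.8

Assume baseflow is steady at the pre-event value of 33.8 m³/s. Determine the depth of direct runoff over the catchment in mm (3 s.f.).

Direct runoff: 0.0, 39.5, 111.6, 231.4, 171.6, 127.3, 94.4, 70.0, 51.9, 38.5, 0.0 m³/s; ΣQ_DR = 936.2 m³/s.
V = ΣQ_DR · Δt = 936.2 × 7200 s = 6.741 × 10^6 m³.
Over A = 97.5 km², depth = V / A = 69.1 mm.

d ≈ 69.1 mm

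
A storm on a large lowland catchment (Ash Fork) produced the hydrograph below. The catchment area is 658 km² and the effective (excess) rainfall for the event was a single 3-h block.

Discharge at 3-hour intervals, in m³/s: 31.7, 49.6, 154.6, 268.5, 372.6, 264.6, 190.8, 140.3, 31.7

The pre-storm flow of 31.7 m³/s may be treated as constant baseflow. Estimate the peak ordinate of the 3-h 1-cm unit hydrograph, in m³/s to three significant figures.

U_p ≈ 170 m³/s

Direct runoff: 0.0, 17.9, 122.9, 236.8, 340.9, 232.9, 159.1, 108.6, 0.0 m³/s; ΣQ_DR = 1219 m³/s, peak = 340.9 m³/s.
Runoff depth d = ΣQ_DR·Δt / A = 1219 × 10800 / (658 km²) = 20.01 mm.
The 1-cm UH is the DRH scaled by (10 mm)/d, so U_p = 340.9 × 10/20.01 = 170 m³/s.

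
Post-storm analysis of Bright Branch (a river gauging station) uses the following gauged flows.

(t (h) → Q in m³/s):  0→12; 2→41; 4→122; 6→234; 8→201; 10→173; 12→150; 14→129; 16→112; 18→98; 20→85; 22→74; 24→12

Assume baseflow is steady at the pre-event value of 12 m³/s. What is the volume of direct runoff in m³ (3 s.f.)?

Direct-runoff ordinates (Q − Q_b): 0.0, 29.0, 110.0, 222.0, 189.0, 161.0, 138.0, 117.0, 100.0, 86.0, 73.0, 62.0, 0.0 m³/s.
ΣQ_DR = 1287 m³/s.
With Δt = 2 h = 7200 s, V = ΣQ_DR · Δt = 1287 × 7200 = 9.27 × 10^6 m³.

V ≈ 9.27 × 10^6 m³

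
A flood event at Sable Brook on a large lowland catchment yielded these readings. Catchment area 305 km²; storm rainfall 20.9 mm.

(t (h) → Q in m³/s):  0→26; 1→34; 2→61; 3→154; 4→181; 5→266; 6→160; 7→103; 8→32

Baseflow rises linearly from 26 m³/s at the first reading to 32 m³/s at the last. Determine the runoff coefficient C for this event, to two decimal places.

ΣQ_DR = 756.0 m³/s; V = ΣQ_DR·Δt = 2.722 × 10^6 m³.
Runoff depth d = V / A = 8.923 mm.
C = d / P = 8.923 / 20.9 = 0.43.

C ≈ 0.43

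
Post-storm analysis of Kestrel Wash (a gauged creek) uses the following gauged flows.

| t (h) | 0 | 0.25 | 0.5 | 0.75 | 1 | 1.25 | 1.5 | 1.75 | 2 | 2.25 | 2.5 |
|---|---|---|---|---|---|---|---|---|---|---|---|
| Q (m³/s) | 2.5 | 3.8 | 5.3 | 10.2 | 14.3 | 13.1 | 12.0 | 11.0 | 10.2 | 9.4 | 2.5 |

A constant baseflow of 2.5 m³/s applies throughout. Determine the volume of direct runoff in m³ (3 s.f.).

V ≈ 60100 m³

Direct-runoff ordinates (Q − Q_b): 0.0, 1.3, 2.8, 7.7, 11.8, 10.6, 9.5, 8.5, 7.7, 6.9, 0.0 m³/s.
ΣQ_DR = 66.80 m³/s.
With Δt = 0.25 h = 900 s, V = ΣQ_DR · Δt = 66.80 × 900 = 60100 m³.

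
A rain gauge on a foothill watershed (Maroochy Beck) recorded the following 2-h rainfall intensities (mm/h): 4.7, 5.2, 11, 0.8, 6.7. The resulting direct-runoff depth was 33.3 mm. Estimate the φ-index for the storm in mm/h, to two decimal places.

Only the 4 blocks with intensity above φ contribute runoff: 4.7, 5.2, 11, 6.7 mm/h.
Σ(I−φ)·Δt = d  ⇒  (4.7+5.2+11+6.7 − 4φ)·2 = 33.3
φ = (27.60 − 33.3/2) / 4 = 2.74 mm/h.

φ ≈ 2.74 mm/h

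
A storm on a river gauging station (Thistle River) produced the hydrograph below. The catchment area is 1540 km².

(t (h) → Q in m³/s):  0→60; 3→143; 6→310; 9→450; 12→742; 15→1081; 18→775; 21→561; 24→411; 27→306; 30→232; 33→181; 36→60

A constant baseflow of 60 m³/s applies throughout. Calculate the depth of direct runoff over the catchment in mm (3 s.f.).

Direct runoff: 0.0, 83.0, 250.0, 390.0, 682.0, 1021.0, 715.0, 501.0, 351.0, 246.0, 172.0, 121.0, 0.0 m³/s; ΣQ_DR = 4532 m³/s.
V = ΣQ_DR · Δt = 4532 × 10800 s = 4.895 × 10^7 m³.
Over A = 1540 km², depth = V / A = 31.8 mm.

d ≈ 31.8 mm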